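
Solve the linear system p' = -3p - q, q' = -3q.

p(t) = -c_1e^(-3t) - c_2te^(-3t) - 2c_2e^(-3t), q(t) = c_2e^(-3t)

Coefficient matrix A = [[-3, -1], [0, -3]].
Characteristic polynomial det(A - λI) = λ^2 + 6λ + 9 = 0.
Single eigenvalue λ = -3 with algebraic multiplicity 2.
Eigenvector v = (-1,0); generalized eigenvector w with (A-λI)w=v is (-2,1).
General solution: e^(-3t)[c_1·v + c_2·(t·v + w)].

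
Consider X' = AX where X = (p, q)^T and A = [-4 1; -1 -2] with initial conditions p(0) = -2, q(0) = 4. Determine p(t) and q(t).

p(t) = 6te^(-3t) - 2e^(-3t), q(t) = 6te^(-3t) + 4e^(-3t)

Coefficient matrix A = [[-4, 1], [-1, -2]].
Characteristic polynomial det(A - λI) = λ^2 + 6λ + 9 = 0.
Single eigenvalue λ = -3 with algebraic multiplicity 2.
Eigenvector v = (1,1); generalized eigenvector w with (A-λI)w=v is (-1,0).
General solution: e^(-3t)[K_1·v + K_2·(t·v + w)].
Applying p(0)=-2, q(0)=4 gives K_1=4, K_2=6.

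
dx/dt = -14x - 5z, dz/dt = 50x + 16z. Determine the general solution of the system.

Coefficient matrix A = [[-14, -5], [50, 16]].
Characteristic polynomial det(A - λI) = λ^2 - 2λ + 26 = 0.
Eigenvalues λ = 1 ± 5i (complex conjugate pair).
For λ=1+5i: an eigenvector is (1,-3) - i(0,1) = (1, -3 - i).
A real fundamental pair from Re and Im of e^((1+5i)t)v: X_1 = e^(t)(cos(5t)·(1,-3) + sin(5t)·(0,1)), X_2 = e^(t)(sin(5t)·(1,-3) - cos(5t)·(0,1)).
General solution: C_1X_1 + C_2X_2.

x(t) = C_1e^(t)cos(5t) + C_2e^(t)sin(5t), z(t) = C_1e^(t)sin(5t) - 3C_1e^(t)cos(5t) - 3C_2e^(t)sin(5t) - C_2e^(t)cos(5t)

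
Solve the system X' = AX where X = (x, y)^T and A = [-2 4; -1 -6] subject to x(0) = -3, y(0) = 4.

Coefficient matrix A = [[-2, 4], [-1, -6]].
Characteristic polynomial det(A - λI) = λ^2 + 8λ + 16 = 0.
Single eigenvalue λ = -4 with algebraic multiplicity 2.
Eigenvector v = (-2,1); generalized eigenvector w with (A-λI)w=v is (-3,1).
General solution: e^(-4t)[C_1·v + C_2·(t·v + w)].
Applying x(0)=-3, y(0)=4 gives C_1=9, C_2=-5.

x(t) = 10te^(-4t) - 3e^(-4t), y(t) = -5te^(-4t) + 4e^(-4t)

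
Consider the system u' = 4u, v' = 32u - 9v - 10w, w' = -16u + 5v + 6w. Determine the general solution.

Coefficient matrix A = [[4, 0, 0], [32, -9, -10], [-16, 5, 6]].
det(A - λI) = 0 gives eigenvalues λ = 4, -4, 1.
For λ=4: eigenvector (1,4,-2).
For λ=-4: eigenvector (0,2,-1).
For λ=1: eigenvector (0,-1,1).
General solution: C_1e^(4t)(1,4,-2) + C_2e^(-4t)(0,2,-1) + C_3e^(t)(0,-1,1).

u(t) = C_1e^(4t), v(t) = 4C_1e^(4t) + 2C_2e^(-4t) - C_3e^(t), w(t) = -2C_1e^(4t) - C_2e^(-4t) + C_3e^(t)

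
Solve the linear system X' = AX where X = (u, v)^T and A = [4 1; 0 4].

u(t) = c_1e^(4t) + c_2te^(4t) - 2c_2e^(4t), v(t) = c_2e^(4t)

Coefficient matrix A = [[4, 1], [0, 4]].
Characteristic polynomial det(A - λI) = λ^2 - 8λ + 16 = 0.
Single eigenvalue λ = 4 with algebraic multiplicity 2.
Eigenvector v = (1,0); generalized eigenvector w with (A-λI)w=v is (-2,1).
General solution: e^(4t)[c_1·v + c_2·(t·v + w)].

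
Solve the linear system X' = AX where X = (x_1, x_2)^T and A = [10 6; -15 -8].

x_1(t) = -C_1e^(t)sin(3t) + C_1e^(t)cos(3t) + C_2e^(t)sin(3t) + C_2e^(t)cos(3t), x_2(t) = C_1e^(t)sin(3t) - 2C_1e^(t)cos(3t) - 2C_2e^(t)sin(3t) - C_2e^(t)cos(3t)

Coefficient matrix A = [[10, 6], [-15, -8]].
Characteristic polynomial det(A - λI) = λ^2 - 2λ + 10 = 0.
Eigenvalues λ = 1 ± 3i (complex conjugate pair).
For λ=1+3i: an eigenvector is (1,-2) - i(-1,1) = (1 + i, -2 - i).
A real fundamental pair from Re and Im of e^((1+3i)t)v: X_1 = e^(t)(cos(3t)·(1,-2) + sin(3t)·(-1,1)), X_2 = e^(t)(sin(3t)·(1,-2) - cos(3t)·(-1,1)).
General solution: C_1X_1 + C_2X_2.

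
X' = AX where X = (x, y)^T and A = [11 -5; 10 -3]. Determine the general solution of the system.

Coefficient matrix A = [[11, -5], [10, -3]].
Characteristic polynomial det(A - λI) = λ^2 - 8λ + 17 = 0.
Eigenvalues λ = 4 ± i (complex conjugate pair).
For λ=4+i: an eigenvector is (-2,-3) - i(1,1) = (-2 - i, -3 - i).
A real fundamental pair from Re and Im of e^((4+i)t)v: X_1 = e^(4t)(cos(t)·(-2,-3) + sin(t)·(1,1)), X_2 = e^(4t)(sin(t)·(-2,-3) - cos(t)·(1,1)).
General solution: C_1X_1 + C_2X_2.

x(t) = C_1e^(4t)sin(t) - 2C_1e^(4t)cos(t) - 2C_2e^(4t)sin(t) - C_2e^(4t)cos(t), y(t) = C_1e^(4t)sin(t) - 3C_1e^(4t)cos(t) - 3C_2e^(4t)sin(t) - C_2e^(4t)cos(t)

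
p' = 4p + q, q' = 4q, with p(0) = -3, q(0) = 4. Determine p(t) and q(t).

Coefficient matrix A = [[4, 1], [0, 4]].
Characteristic polynomial det(A - λI) = λ^2 - 8λ + 16 = 0.
Single eigenvalue λ = 4 with algebraic multiplicity 2.
Eigenvector v = (1,0); generalized eigenvector w with (A-λI)w=v is (-1,1).
General solution: e^(4t)[K_1·v + K_2·(t·v + w)].
Applying p(0)=-3, q(0)=4 gives K_1=1, K_2=4.

p(t) = 4te^(4t) - 3e^(4t), q(t) = 4e^(4t)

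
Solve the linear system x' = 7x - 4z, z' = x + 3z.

x(t) = 2c_1e^(5t) + 2c_2te^(5t) + 3c_2e^(5t), z(t) = c_1e^(5t) + c_2te^(5t) + c_2e^(5t)

Coefficient matrix A = [[7, -4], [1, 3]].
Characteristic polynomial det(A - λI) = λ^2 - 10λ + 25 = 0.
Single eigenvalue λ = 5 with algebraic multiplicity 2.
Eigenvector v = (2,1); generalized eigenvector w with (A-λI)w=v is (3,1).
General solution: e^(5t)[c_1·v + c_2·(t·v + w)].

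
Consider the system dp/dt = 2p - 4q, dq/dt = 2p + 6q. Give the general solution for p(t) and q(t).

Coefficient matrix A = [[2, -4], [2, 6]].
Characteristic polynomial det(A - λI) = λ^2 - 8λ + 20 = 0.
Eigenvalues λ = 4 ± 2i (complex conjugate pair).
For λ=4+2i: an eigenvector is (-1,1) - i(-1,0) = (-1 + i, 1).
A real fundamental pair from Re and Im of e^((4+2i)t)v: X_1 = e^(4t)(cos(2t)·(-1,1) + sin(2t)·(-1,0)), X_2 = e^(4t)(sin(2t)·(-1,1) - cos(2t)·(-1,0)).
General solution: c_1X_1 + c_2X_2.

p(t) = -c_1e^(4t)sin(2t) - c_1e^(4t)cos(2t) - c_2e^(4t)sin(2t) + c_2e^(4t)cos(2t), q(t) = c_1e^(4t)cos(2t) + c_2e^(4t)sin(2t)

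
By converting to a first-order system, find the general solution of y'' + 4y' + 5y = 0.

Let x_1 = y, x_2 = y'. Then x_1' = x_2 and x_2' = -5x_1 - 4x_2.
A = [[0,1],[-5,-4]]; det(A-λI) = λ^2 + 4λ + 5.
Eigenvalues λ = -2 ± i.

y(t) = C_1e^(-2t)cos(t) + C_2e^(-2t)sin(t)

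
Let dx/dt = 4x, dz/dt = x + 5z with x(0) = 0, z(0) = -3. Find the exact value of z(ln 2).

A = [[4,0],[1,5]]; eigenvalues λ = 4, 5.
Eigenvectors: (1,-1) for λ=4, (0,1) for λ=5.
From the initial condition, c_1 = 0, c_2 = -3.
z(ln 2) = (0)(2^4)(-1) + (-3)(2^5)(1) = -96.

-96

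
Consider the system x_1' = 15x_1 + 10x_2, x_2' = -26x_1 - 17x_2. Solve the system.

x_1(t) = -2C_1e^(-t)sin(2t) + C_1e^(-t)cos(2t) + C_2e^(-t)sin(2t) + 2C_2e^(-t)cos(2t), x_2(t) = 3C_1e^(-t)sin(2t) - 2C_1e^(-t)cos(2t) - 2C_2e^(-t)sin(2t) - 3C_2e^(-t)cos(2t)

Coefficient matrix A = [[15, 10], [-26, -17]].
Characteristic polynomial det(A - λI) = λ^2 + 2λ + 5 = 0.
Eigenvalues λ = -1 ± 2i (complex conjugate pair).
For λ=-1+2i: an eigenvector is (1,-2) - i(-2,3) = (1 + 2i, -2 - 3i).
A real fundamental pair from Re and Im of e^((-1+2i)t)v: X_1 = e^(-t)(cos(2t)·(1,-2) + sin(2t)·(-2,3)), X_2 = e^(-t)(sin(2t)·(1,-2) - cos(2t)·(-2,3)).
General solution: C_1X_1 + C_2X_2.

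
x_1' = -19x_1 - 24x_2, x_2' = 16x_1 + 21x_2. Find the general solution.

Coefficient matrix A = [[-19, -24], [16, 21]].
Characteristic polynomial det(A - λI) = λ^2 - 2λ - 15 = 0.
Eigenvalues λ = 5, -3.
For λ=5: (A-λI) row 1 is [-24, -24], so an eigenvector is (1, -1).
For λ=-3: (A-λI) row 1 is [-16, -24], so an eigenvector is (3, -2).
General solution: c_1e^(5t)(1,-1) + c_2e^(-3t)(3,-2).

x_1(t) = c_1e^(5t) + 3c_2e^(-3t), x_2(t) = -c_1e^(5t) - 2c_2e^(-3t)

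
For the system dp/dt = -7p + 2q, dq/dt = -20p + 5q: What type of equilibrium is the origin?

A = [[-7,2],[-20,5]]; det(A-λI) = λ^2 + 2λ + 5.
λ = -1 ± 2i: negative real part.

stable spiral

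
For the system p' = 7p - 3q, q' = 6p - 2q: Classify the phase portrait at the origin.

A = [[7,-3],[6,-2]]; det(A-λI) = λ^2 - 5λ + 4.
λ = 1, 4: both positive.

unstable node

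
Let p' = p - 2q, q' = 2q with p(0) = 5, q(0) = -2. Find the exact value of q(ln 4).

-32

A = [[1,-2],[0,2]]; eigenvalues λ = 2, 1.
Eigenvectors: (2,-1) for λ=2, (1,0) for λ=1.
From the initial condition, c_1 = 2, c_2 = 1.
q(ln 4) = (2)(4^2)(-1) + (1)(4^1)(0) = -32.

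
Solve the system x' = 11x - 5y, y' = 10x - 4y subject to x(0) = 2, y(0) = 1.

Coefficient matrix A = [[11, -5], [10, -4]].
Characteristic polynomial det(A - λI) = λ^2 - 7λ + 6 = 0.
Eigenvalues λ = 1, 6.
For λ=1: (A-λI) row 1 is [10, -5], so an eigenvector is (-1, -2).
For λ=6: (A-λI) row 1 is [5, -5], so an eigenvector is (1, 1).
General solution: K_1e^(t)(-1,-2) + K_2e^(6t)(1,1).
Applying x(0)=2, y(0)=1 gives K_1=1, K_2=3.

x(t) = 3e^(6t) - e^(t), y(t) = 3e^(6t) - 2e^(t)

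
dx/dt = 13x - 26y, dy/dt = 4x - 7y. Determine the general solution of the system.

x(t) = -3K_1e^(3t)sin(2t) + 2K_1e^(3t)cos(2t) + 2K_2e^(3t)sin(2t) + 3K_2e^(3t)cos(2t), y(t) = -K_1e^(3t)sin(2t) + K_1e^(3t)cos(2t) + K_2e^(3t)sin(2t) + K_2e^(3t)cos(2t)

Coefficient matrix A = [[13, -26], [4, -7]].
Characteristic polynomial det(A - λI) = λ^2 - 6λ + 13 = 0.
Eigenvalues λ = 3 ± 2i (complex conjugate pair).
For λ=3+2i: an eigenvector is (2,1) - i(-3,-1) = (2 + 3i, 1 + i).
A real fundamental pair from Re and Im of e^((3+2i)t)v: X_1 = e^(3t)(cos(2t)·(2,1) + sin(2t)·(-3,-1)), X_2 = e^(3t)(sin(2t)·(2,1) - cos(2t)·(-3,-1)).
General solution: K_1X_1 + K_2X_2.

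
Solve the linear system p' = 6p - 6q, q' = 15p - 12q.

Coefficient matrix A = [[6, -6], [15, -12]].
Characteristic polynomial det(A - λI) = λ^2 + 6λ + 18 = 0.
Eigenvalues λ = -3 ± 3i (complex conjugate pair).
For λ=-3+3i: an eigenvector is (1,2) - i(-1,-1) = (1 + i, 2 + i).
A real fundamental pair from Re and Im of e^((-3+3i)t)v: X_1 = e^(-3t)(cos(3t)·(1,2) + sin(3t)·(-1,-1)), X_2 = e^(-3t)(sin(3t)·(1,2) - cos(3t)·(-1,-1)).
General solution: K_1X_1 + K_2X_2.

p(t) = -K_1e^(-3t)sin(3t) + K_1e^(-3t)cos(3t) + K_2e^(-3t)sin(3t) + K_2e^(-3t)cos(3t), q(t) = -K_1e^(-3t)sin(3t) + 2K_1e^(-3t)cos(3t) + 2K_2e^(-3t)sin(3t) + K_2e^(-3t)cos(3t)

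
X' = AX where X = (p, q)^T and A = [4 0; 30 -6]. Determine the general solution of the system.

Coefficient matrix A = [[4, 0], [30, -6]].
Characteristic polynomial det(A - λI) = λ^2 + 2λ - 24 = 0.
Eigenvalues λ = 4, -6.
For λ=4: (A-λI) row 2 is [30, -10], so an eigenvector is (1, 3).
For λ=-6: (A-λI) row 1 is [10, 0], so an eigenvector is (0, -1).
General solution: C_1e^(4t)(1,3) + C_2e^(-6t)(0,-1).

p(t) = C_1e^(4t), q(t) = 3C_1e^(4t) - C_2e^(-6t)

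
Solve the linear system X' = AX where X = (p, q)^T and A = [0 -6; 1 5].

Coefficient matrix A = [[0, -6], [1, 5]].
Characteristic polynomial det(A - λI) = λ^2 - 5λ + 6 = 0.
Eigenvalues λ = 3, 2.
For λ=3: (A-λI) row 1 is [-3, -6], so an eigenvector is (-2, 1).
For λ=2: (A-λI) row 1 is [-2, -6], so an eigenvector is (3, -1).
General solution: K_1e^(3t)(-2,1) + K_2e^(2t)(3,-1).

p(t) = -2K_1e^(3t) + 3K_2e^(2t), q(t) = K_1e^(3t) - K_2e^(2t)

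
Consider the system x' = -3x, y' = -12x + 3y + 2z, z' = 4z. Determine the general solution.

x(t) = c_3e^(-3t), y(t) = 2c_1e^(4t) + c_2e^(3t) + 2c_3e^(-3t), z(t) = c_1e^(4t)

Coefficient matrix A = [[-3, 0, 0], [-12, 3, 2], [0, 0, 4]].
det(A - λI) = 0 gives eigenvalues λ = 4, 3, -3.
For λ=4: eigenvector (0,2,1).
For λ=3: eigenvector (0,1,0).
For λ=-3: eigenvector (1,2,0).
General solution: c_1e^(4t)(0,2,1) + c_2e^(3t)(0,1,0) + c_3e^(-3t)(1,2,0).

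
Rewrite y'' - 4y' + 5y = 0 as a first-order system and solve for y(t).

Let x_1 = y, x_2 = y'. Then x_1' = x_2 and x_2' = -5x_1 + 4x_2.
A = [[0,1],[-5,4]]; det(A-λI) = λ^2 - 4λ + 5.
Eigenvalues λ = 2 ± i.

y(t) = K_1e^(2t)cos(t) + K_2e^(2t)sin(t)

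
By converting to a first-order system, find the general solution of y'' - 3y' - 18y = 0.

y(t) = K_1e^(-3t) + K_2e^(6t)

Let x_1 = y, x_2 = y'. Then x_1' = x_2 and x_2' = 18x_1 + 3x_2.
A = [[0,1],[18,3]]; det(A-λI) = λ^2 - 3λ - 18.
Eigenvalues λ = -3, 6 with eigenvectors (1,-3), (1,6).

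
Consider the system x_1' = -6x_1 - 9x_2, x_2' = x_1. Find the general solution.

Coefficient matrix A = [[-6, -9], [1, 0]].
Characteristic polynomial det(A - λI) = λ^2 + 6λ + 9 = 0.
Single eigenvalue λ = -3 with algebraic multiplicity 2.
Eigenvector v = (3,-1); generalized eigenvector w with (A-λI)w=v is (-1,0).
General solution: e^(-3t)[c_1·v + c_2·(t·v + w)].

x_1(t) = 3c_1e^(-3t) + 3c_2te^(-3t) - c_2e^(-3t), x_2(t) = -c_1e^(-3t) - c_2te^(-3t)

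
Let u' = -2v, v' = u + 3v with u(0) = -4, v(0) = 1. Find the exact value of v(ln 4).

A = [[0,-2],[1,3]]; eigenvalues λ = 2, 1.
Eigenvectors: (-1,1) for λ=2, (2,-1) for λ=1.
From the initial condition, c_1 = -2, c_2 = -3.
v(ln 4) = (-2)(4^2)(1) + (-3)(4^1)(-1) = -20.

-20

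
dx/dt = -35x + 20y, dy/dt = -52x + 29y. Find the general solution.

Coefficient matrix A = [[-35, 20], [-52, 29]].
Characteristic polynomial det(A - λI) = λ^2 + 6λ + 25 = 0.
Eigenvalues λ = -3 ± 4i (complex conjugate pair).
For λ=-3+4i: an eigenvector is (-2,-3) - i(1,2) = (-2 - i, -3 - 2i).
A real fundamental pair from Re and Im of e^((-3+4i)t)v: X_1 = e^(-3t)(cos(4t)·(-2,-3) + sin(4t)·(1,2)), X_2 = e^(-3t)(sin(4t)·(-2,-3) - cos(4t)·(1,2)).
General solution: C_1X_1 + C_2X_2.

x(t) = C_1e^(-3t)sin(4t) - 2C_1e^(-3t)cos(4t) - 2C_2e^(-3t)sin(4t) - C_2e^(-3t)cos(4t), y(t) = 2C_1e^(-3t)sin(4t) - 3C_1e^(-3t)cos(4t) - 3C_2e^(-3t)sin(4t) - 2C_2e^(-3t)cos(4t)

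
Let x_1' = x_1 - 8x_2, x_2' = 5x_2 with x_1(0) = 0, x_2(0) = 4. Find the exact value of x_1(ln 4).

-8160

A = [[1,-8],[0,5]]; eigenvalues λ = 1, 5.
Eigenvectors: (-1,0) for λ=1, (2,-1) for λ=5.
From the initial condition, c_1 = -8, c_2 = -4.
x_1(ln 4) = (-8)(4^1)(-1) + (-4)(4^5)(2) = -8160.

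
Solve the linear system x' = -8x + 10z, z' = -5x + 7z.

x(t) = -c_1e^(2t) - 2c_2e^(-3t), z(t) = -c_1e^(2t) - c_2e^(-3t)

Coefficient matrix A = [[-8, 10], [-5, 7]].
Characteristic polynomial det(A - λI) = λ^2 + λ - 6 = 0.
Eigenvalues λ = 2, -3.
For λ=2: (A-λI) row 1 is [-10, 10], so an eigenvector is (-1, -1).
For λ=-3: (A-λI) row 1 is [-5, 10], so an eigenvector is (-2, -1).
General solution: c_1e^(2t)(-1,-1) + c_2e^(-3t)(-2,-1).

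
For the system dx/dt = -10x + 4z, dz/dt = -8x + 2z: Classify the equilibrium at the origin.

A = [[-10,4],[-8,2]]; det(A-λI) = λ^2 + 8λ + 12.
λ = -6, -2: both negative.

stable node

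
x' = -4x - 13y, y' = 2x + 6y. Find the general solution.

x(t) = -3K_1e^(t)sin(t) - 2K_1e^(t)cos(t) - 2K_2e^(t)sin(t) + 3K_2e^(t)cos(t), y(t) = K_1e^(t)sin(t) + K_1e^(t)cos(t) + K_2e^(t)sin(t) - K_2e^(t)cos(t)

Coefficient matrix A = [[-4, -13], [2, 6]].
Characteristic polynomial det(A - λI) = λ^2 - 2λ + 2 = 0.
Eigenvalues λ = 1 ± i (complex conjugate pair).
For λ=1+i: an eigenvector is (-2,1) - i(-3,1) = (-2 + 3i, 1 - i).
A real fundamental pair from Re and Im of e^((1+i)t)v: X_1 = e^(t)(cos(t)·(-2,1) + sin(t)·(-3,1)), X_2 = e^(t)(sin(t)·(-2,1) - cos(t)·(-3,1)).
General solution: K_1X_1 + K_2X_2.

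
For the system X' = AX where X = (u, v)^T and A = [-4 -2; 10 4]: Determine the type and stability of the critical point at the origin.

A = [[-4,-2],[10,4]]; det(A-λI) = λ^2 + 4.
λ = 0 ± 2i: zero real part.

center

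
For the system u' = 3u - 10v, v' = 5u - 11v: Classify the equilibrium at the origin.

A = [[3,-10],[5,-11]]; det(A-λI) = λ^2 + 8λ + 17.
λ = -4 ± i: negative real part.

stable spiral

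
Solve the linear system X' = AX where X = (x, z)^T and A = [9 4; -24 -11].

Coefficient matrix A = [[9, 4], [-24, -11]].
Characteristic polynomial det(A - λI) = λ^2 + 2λ - 3 = 0.
Eigenvalues λ = -3, 1.
For λ=-3: (A-λI) row 1 is [12, 4], so an eigenvector is (-1, 3).
For λ=1: (A-λI) row 1 is [8, 4], so an eigenvector is (-1, 2).
General solution: c_1e^(-3t)(-1,3) + c_2e^(t)(-1,2).

x(t) = -c_1e^(-3t) - c_2e^(t), z(t) = 3c_1e^(-3t) + 2c_2e^(t)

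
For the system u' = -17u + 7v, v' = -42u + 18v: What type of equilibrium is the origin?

saddle

A = [[-17,7],[-42,18]]; det(A-λI) = λ^2 - λ - 12.
λ = -3, 4: opposite signs.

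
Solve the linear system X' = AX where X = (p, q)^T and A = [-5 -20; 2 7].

Coefficient matrix A = [[-5, -20], [2, 7]].
Characteristic polynomial det(A - λI) = λ^2 - 2λ + 5 = 0.
Eigenvalues λ = 1 ± 2i (complex conjugate pair).
For λ=1+2i: an eigenvector is (1,0) - i(-3,1) = (1 + 3i, 0 - i).
A real fundamental pair from Re and Im of e^((1+2i)t)v: X_1 = e^(t)(cos(2t)·(1,0) + sin(2t)·(-3,1)), X_2 = e^(t)(sin(2t)·(1,0) - cos(2t)·(-3,1)).
General solution: K_1X_1 + K_2X_2.

p(t) = -3K_1e^(t)sin(2t) + K_1e^(t)cos(2t) + K_2e^(t)sin(2t) + 3K_2e^(t)cos(2t), q(t) = K_1e^(t)sin(2t) - K_2e^(t)cos(2t)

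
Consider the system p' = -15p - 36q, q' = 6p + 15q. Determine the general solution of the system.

p(t) = -2C_1e^(3t) - 3C_2e^(-3t), q(t) = C_1e^(3t) + C_2e^(-3t)

Coefficient matrix A = [[-15, -36], [6, 15]].
Characteristic polynomial det(A - λI) = λ^2 - 9 = 0.
Eigenvalues λ = 3, -3.
For λ=3: (A-λI) row 1 is [-18, -36], so an eigenvector is (-2, 1).
For λ=-3: (A-λI) row 1 is [-12, -36], so an eigenvector is (-3, 1).
General solution: C_1e^(3t)(-2,1) + C_2e^(-3t)(-3,1).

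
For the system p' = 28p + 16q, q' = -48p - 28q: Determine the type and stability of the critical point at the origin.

A = [[28,16],[-48,-28]]; det(A-λI) = λ^2 - 16.
λ = 4, -4: opposite signs.

saddle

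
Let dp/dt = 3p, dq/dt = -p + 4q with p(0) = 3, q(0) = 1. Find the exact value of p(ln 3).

A = [[3,0],[-1,4]]; eigenvalues λ = 3, 4.
Eigenvectors: (-1,-1) for λ=3, (0,1) for λ=4.
From the initial condition, c_1 = -3, c_2 = -2.
p(ln 3) = (-3)(3^3)(-1) + (-2)(3^4)(0) = 81.

81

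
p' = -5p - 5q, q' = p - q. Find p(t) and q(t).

p(t) = c_1e^(-3t)sin(t) + 2c_1e^(-3t)cos(t) + 2c_2e^(-3t)sin(t) - c_2e^(-3t)cos(t), q(t) = -c_1e^(-3t)cos(t) - c_2e^(-3t)sin(t)

Coefficient matrix A = [[-5, -5], [1, -1]].
Characteristic polynomial det(A - λI) = λ^2 + 6λ + 10 = 0.
Eigenvalues λ = -3 ± i (complex conjugate pair).
For λ=-3+i: an eigenvector is (2,-1) - i(1,0) = (2 - i, -1).
A real fundamental pair from Re and Im of e^((-3+i)t)v: X_1 = e^(-3t)(cos(t)·(2,-1) + sin(t)·(1,0)), X_2 = e^(-3t)(sin(t)·(2,-1) - cos(t)·(1,0)).
General solution: c_1X_1 + c_2X_2.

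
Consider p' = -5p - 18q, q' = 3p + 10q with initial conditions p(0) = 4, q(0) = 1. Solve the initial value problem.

Coefficient matrix A = [[-5, -18], [3, 10]].
Characteristic polynomial det(A - λI) = λ^2 - 5λ + 4 = 0.
Eigenvalues λ = 4, 1.
For λ=4: (A-λI) row 1 is [-9, -18], so an eigenvector is (-2, 1).
For λ=1: (A-λI) row 1 is [-6, -18], so an eigenvector is (3, -1).
General solution: K_1e^(4t)(-2,1) + K_2e^(t)(3,-1).
Applying p(0)=4, q(0)=1 gives K_1=7, K_2=6.

p(t) = -14e^(4t) + 18e^(t), q(t) = 7e^(4t) - 6e^(t)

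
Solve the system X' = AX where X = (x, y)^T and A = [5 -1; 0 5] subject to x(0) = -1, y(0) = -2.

x(t) = 2te^(5t) - e^(5t), y(t) = -2e^(5t)

Coefficient matrix A = [[5, -1], [0, 5]].
Characteristic polynomial det(A - λI) = λ^2 - 10λ + 25 = 0.
Single eigenvalue λ = 5 with algebraic multiplicity 2.
Eigenvector v = (-1,0); generalized eigenvector w with (A-λI)w=v is (2,1).
General solution: e^(5t)[c_1·v + c_2·(t·v + w)].
Applying x(0)=-1, y(0)=-2 gives c_1=-3, c_2=-2.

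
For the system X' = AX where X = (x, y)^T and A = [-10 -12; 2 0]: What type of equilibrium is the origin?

stable node

A = [[-10,-12],[2,0]]; det(A-λI) = λ^2 + 10λ + 24.
λ = -4, -6: both negative.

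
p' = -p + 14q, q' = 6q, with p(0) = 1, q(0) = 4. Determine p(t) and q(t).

p(t) = 8e^(6t) - 7e^(-t), q(t) = 4e^(6t)

Coefficient matrix A = [[-1, 14], [0, 6]].
Characteristic polynomial det(A - λI) = λ^2 - 5λ - 6 = 0.
Eigenvalues λ = 6, -1.
For λ=6: (A-λI) row 1 is [-7, 14], so an eigenvector is (-2, -1).
For λ=-1: (A-λI) row 1 is [0, 14], so an eigenvector is (-1, 0).
General solution: K_1e^(6t)(-2,-1) + K_2e^(-t)(-1,0).
Applying p(0)=1, q(0)=4 gives K_1=-4, K_2=7.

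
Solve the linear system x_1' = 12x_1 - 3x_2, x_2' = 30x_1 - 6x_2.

Coefficient matrix A = [[12, -3], [30, -6]].
Characteristic polynomial det(A - λI) = λ^2 - 6λ + 18 = 0.
Eigenvalues λ = 3 ± 3i (complex conjugate pair).
For λ=3+3i: an eigenvector is (1,3) - i(0,1) = (1, 3 - i).
A real fundamental pair from Re and Im of e^((3+3i)t)v: X_1 = e^(3t)(cos(3t)·(1,3) + sin(3t)·(0,1)), X_2 = e^(3t)(sin(3t)·(1,3) - cos(3t)·(0,1)).
General solution: C_1X_1 + C_2X_2.

x_1(t) = C_1e^(3t)cos(3t) + C_2e^(3t)sin(3t), x_2(t) = C_1e^(3t)sin(3t) + 3C_1e^(3t)cos(3t) + 3C_2e^(3t)sin(3t) - C_2e^(3t)cos(3t)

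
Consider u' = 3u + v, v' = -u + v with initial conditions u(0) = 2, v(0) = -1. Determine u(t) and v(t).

Coefficient matrix A = [[3, 1], [-1, 1]].
Characteristic polynomial det(A - λI) = λ^2 - 4λ + 4 = 0.
Single eigenvalue λ = 2 with algebraic multiplicity 2.
Eigenvector v = (-1,1); generalized eigenvector w with (A-λI)w=v is (-2,1).
General solution: e^(2t)[c_1·v + c_2·(t·v + w)].
Applying u(0)=2, v(0)=-1 gives c_1=0, c_2=-1.

u(t) = te^(2t) + 2e^(2t), v(t) = -te^(2t) - e^(2t)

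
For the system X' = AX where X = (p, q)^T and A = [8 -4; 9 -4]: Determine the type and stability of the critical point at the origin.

A = [[8,-4],[9,-4]]; det(A-λI) = λ^2 - 4λ + 4.
repeated λ = 2 with a single eigenvector.

unstable improper node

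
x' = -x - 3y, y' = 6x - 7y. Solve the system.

Coefficient matrix A = [[-1, -3], [6, -7]].
Characteristic polynomial det(A - λI) = λ^2 + 8λ + 25 = 0.
Eigenvalues λ = -4 ± 3i (complex conjugate pair).
For λ=-4+3i: an eigenvector is (0,-1) - i(1,1) = (0 - i, -1 - i).
A real fundamental pair from Re and Im of e^((-4+3i)t)v: X_1 = e^(-4t)(cos(3t)·(0,-1) + sin(3t)·(1,1)), X_2 = e^(-4t)(sin(3t)·(0,-1) - cos(3t)·(1,1)).
General solution: K_1X_1 + K_2X_2.

x(t) = K_1e^(-4t)sin(3t) - K_2e^(-4t)cos(3t), y(t) = K_1e^(-4t)sin(3t) - K_1e^(-4t)cos(3t) - K_2e^(-4t)sin(3t) - K_2e^(-4t)cos(3t)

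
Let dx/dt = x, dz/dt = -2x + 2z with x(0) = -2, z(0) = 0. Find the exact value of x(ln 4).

-8

A = [[1,0],[-2,2]]; eigenvalues λ = 2, 1.
Eigenvectors: (0,1) for λ=2, (1,2) for λ=1.
From the initial condition, c_1 = 4, c_2 = -2.
x(ln 4) = (4)(4^2)(0) + (-2)(4^1)(1) = -8.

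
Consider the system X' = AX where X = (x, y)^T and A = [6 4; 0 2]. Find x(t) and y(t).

Coefficient matrix A = [[6, 4], [0, 2]].
Characteristic polynomial det(A - λI) = λ^2 - 8λ + 12 = 0.
Eigenvalues λ = 2, 6.
For λ=2: (A-λI) row 1 is [4, 4], so an eigenvector is (1, -1).
For λ=6: (A-λI) row 1 is [0, 4], so an eigenvector is (-1, 0).
General solution: C_1e^(2t)(1,-1) + C_2e^(6t)(-1,0).

x(t) = C_1e^(2t) - C_2e^(6t), y(t) = -C_1e^(2t)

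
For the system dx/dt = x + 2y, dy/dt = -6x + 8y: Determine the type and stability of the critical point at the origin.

A = [[1,2],[-6,8]]; det(A-λI) = λ^2 - 9λ + 20.
λ = 4, 5: both positive.

unstable node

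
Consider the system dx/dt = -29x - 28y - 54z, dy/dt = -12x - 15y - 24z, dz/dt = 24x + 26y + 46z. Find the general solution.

x(t) = 5C_1e^(3t) - 8C_2e^(t) - 2C_3e^(-2t), y(t) = 2C_1e^(3t) - 3C_2e^(t), z(t) = -4C_1e^(3t) + 6C_2e^(t) + C_3e^(-2t)

Coefficient matrix A = [[-29, -28, -54], [-12, -15, -24], [24, 26, 46]].
det(A - λI) = 0 gives eigenvalues λ = 3, 1, -2.
For λ=3: eigenvector (5,2,-4).
For λ=1: eigenvector (-8,-3,6).
For λ=-2: eigenvector (-2,0,1).
General solution: C_1e^(3t)(5,2,-4) + C_2e^(t)(-8,-3,6) + C_3e^(-2t)(-2,0,1).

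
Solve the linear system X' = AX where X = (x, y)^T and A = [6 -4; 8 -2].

Coefficient matrix A = [[6, -4], [8, -2]].
Characteristic polynomial det(A - λI) = λ^2 - 4λ + 20 = 0.
Eigenvalues λ = 2 ± 4i (complex conjugate pair).
For λ=2+4i: an eigenvector is (0,-1) - i(1,1) = (0 - i, -1 - i).
A real fundamental pair from Re and Im of e^((2+4i)t)v: X_1 = e^(2t)(cos(4t)·(0,-1) + sin(4t)·(1,1)), X_2 = e^(2t)(sin(4t)·(0,-1) - cos(4t)·(1,1)).
General solution: C_1X_1 + C_2X_2.

x(t) = C_1e^(2t)sin(4t) - C_2e^(2t)cos(4t), y(t) = C_1e^(2t)sin(4t) - C_1e^(2t)cos(4t) - C_2e^(2t)sin(4t) - C_2e^(2t)cos(4t)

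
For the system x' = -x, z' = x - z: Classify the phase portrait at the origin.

A = [[-1,0],[1,-1]]; det(A-λI) = λ^2 + 2λ + 1.
repeated λ = -1 with a single eigenvector.

stable improper node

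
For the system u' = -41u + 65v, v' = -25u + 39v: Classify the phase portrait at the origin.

A = [[-41,65],[-25,39]]; det(A-λI) = λ^2 + 2λ + 26.
λ = -1 ± 5i: negative real part.

stable spiral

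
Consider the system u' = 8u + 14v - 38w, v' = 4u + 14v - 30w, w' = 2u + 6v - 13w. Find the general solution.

u(t) = 5C_1e^(4t) - 9C_2e^(2t) + 2C_3e^(3t), v(t) = 4C_1e^(4t) - 7C_2e^(2t) + 2C_3e^(3t), w(t) = 2C_1e^(4t) - 4C_2e^(2t) + C_3e^(3t)

Coefficient matrix A = [[8, 14, -38], [4, 14, -30], [2, 6, -13]].
det(A - λI) = 0 gives eigenvalues λ = 4, 2, 3.
For λ=4: eigenvector (5,4,2).
For λ=2: eigenvector (-9,-7,-4).
For λ=3: eigenvector (2,2,1).
General solution: C_1e^(4t)(5,4,2) + C_2e^(2t)(-9,-7,-4) + C_3e^(3t)(2,2,1).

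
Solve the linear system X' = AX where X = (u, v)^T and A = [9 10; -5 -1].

Coefficient matrix A = [[9, 10], [-5, -1]].
Characteristic polynomial det(A - λI) = λ^2 - 8λ + 41 = 0.
Eigenvalues λ = 4 ± 5i (complex conjugate pair).
For λ=4+5i: an eigenvector is (1,-1) - i(-1,0) = (1 + i, -1).
A real fundamental pair from Re and Im of e^((4+5i)t)v: X_1 = e^(4t)(cos(5t)·(1,-1) + sin(5t)·(-1,0)), X_2 = e^(4t)(sin(5t)·(1,-1) - cos(5t)·(-1,0)).
General solution: K_1X_1 + K_2X_2.

u(t) = -K_1e^(4t)sin(5t) + K_1e^(4t)cos(5t) + K_2e^(4t)sin(5t) + K_2e^(4t)cos(5t), v(t) = -K_1e^(4t)cos(5t) - K_2e^(4t)sin(5t)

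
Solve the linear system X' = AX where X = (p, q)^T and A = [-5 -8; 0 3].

Coefficient matrix A = [[-5, -8], [0, 3]].
Characteristic polynomial det(A - λI) = λ^2 + 2λ - 15 = 0.
Eigenvalues λ = 3, -5.
For λ=3: (A-λI) row 1 is [-8, -8], so an eigenvector is (-1, 1).
For λ=-5: (A-λI) row 1 is [0, -8], so an eigenvector is (-1, 0).
General solution: C_1e^(3t)(-1,1) + C_2e^(-5t)(-1,0).

p(t) = -C_1e^(3t) - C_2e^(-5t), q(t) = C_1e^(3t)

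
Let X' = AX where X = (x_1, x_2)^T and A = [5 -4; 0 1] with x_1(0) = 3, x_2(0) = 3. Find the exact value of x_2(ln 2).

A = [[5,-4],[0,1]]; eigenvalues λ = 1, 5.
Eigenvectors: (-1,-1) for λ=1, (1,0) for λ=5.
From the initial condition, c_1 = -3, c_2 = 0.
x_2(ln 2) = (-3)(2^1)(-1) + (0)(2^5)(0) = 6.

6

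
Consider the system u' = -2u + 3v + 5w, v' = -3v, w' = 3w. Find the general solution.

u(t) = C_1e^(-2t) - 3C_2e^(-3t) + C_3e^(3t), v(t) = C_2e^(-3t), w(t) = C_3e^(3t)

Coefficient matrix A = [[-2, 3, 5], [0, -3, 0], [0, 0, 3]].
det(A - λI) = 0 gives eigenvalues λ = -2, -3, 3.
For λ=-2: eigenvector (1,0,0).
For λ=-3: eigenvector (-3,1,0).
For λ=3: eigenvector (1,0,1).
General solution: C_1e^(-2t)(1,0,0) + C_2e^(-3t)(-3,1,0) + C_3e^(3t)(1,0,1).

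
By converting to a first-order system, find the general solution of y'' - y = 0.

Let x_1 = y, x_2 = y'. Then x_1' = x_2 and x_2' = x_1.
A = [[0,1],[1,0]]; det(A-λI) = λ^2 - 1.
Eigenvalues λ = 1, -1 with eigenvectors (1,1), (1,-1).

y(t) = C_1e^(t) + C_2e^(-t)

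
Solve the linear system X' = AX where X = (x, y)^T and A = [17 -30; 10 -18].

Coefficient matrix A = [[17, -30], [10, -18]].
Characteristic polynomial det(A - λI) = λ^2 + λ - 6 = 0.
Eigenvalues λ = 2, -3.
For λ=2: (A-λI) row 1 is [15, -30], so an eigenvector is (2, 1).
For λ=-3: (A-λI) row 1 is [20, -30], so an eigenvector is (3, 2).
General solution: C_1e^(2t)(2,1) + C_2e^(-3t)(3,2).

x(t) = 2C_1e^(2t) + 3C_2e^(-3t), y(t) = C_1e^(2t) + 2C_2e^(-3t)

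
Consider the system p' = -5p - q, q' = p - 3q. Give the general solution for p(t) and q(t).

Coefficient matrix A = [[-5, -1], [1, -3]].
Characteristic polynomial det(A - λI) = λ^2 + 8λ + 16 = 0.
Single eigenvalue λ = -4 with algebraic multiplicity 2.
Eigenvector v = (1,-1); generalized eigenvector w with (A-λI)w=v is (-2,1).
General solution: e^(-4t)[K_1·v + K_2·(t·v + w)].

p(t) = K_1e^(-4t) + K_2te^(-4t) - 2K_2e^(-4t), q(t) = -K_1e^(-4t) - K_2te^(-4t) + K_2e^(-4t)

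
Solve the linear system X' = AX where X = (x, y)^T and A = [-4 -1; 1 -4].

x(t) = C_1e^(-4t)sin(t) - C_2e^(-4t)cos(t), y(t) = -C_1e^(-4t)cos(t) - C_2e^(-4t)sin(t)

Coefficient matrix A = [[-4, -1], [1, -4]].
Characteristic polynomial det(A - λI) = λ^2 + 8λ + 17 = 0.
Eigenvalues λ = -4 ± i (complex conjugate pair).
For λ=-4+i: an eigenvector is (0,-1) - i(1,0) = (0 - i, -1).
A real fundamental pair from Re and Im of e^((-4+i)t)v: X_1 = e^(-4t)(cos(t)·(0,-1) + sin(t)·(1,0)), X_2 = e^(-4t)(sin(t)·(0,-1) - cos(t)·(1,0)).
General solution: C_1X_1 + C_2X_2.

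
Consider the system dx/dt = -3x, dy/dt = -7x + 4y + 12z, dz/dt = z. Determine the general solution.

Coefficient matrix A = [[-3, 0, 0], [-7, 4, 12], [0, 0, 1]].
det(A - λI) = 0 gives eigenvalues λ = -3, 4, 1.
For λ=-3: eigenvector (1,1,0).
For λ=4: eigenvector (0,1,0).
For λ=1: eigenvector (0,-4,1).
General solution: K_1e^(-3t)(1,1,0) + K_2e^(4t)(0,1,0) + K_3e^(t)(0,-4,1).

x(t) = K_1e^(-3t), y(t) = K_1e^(-3t) + K_2e^(4t) - 4K_3e^(t), z(t) = K_3e^(t)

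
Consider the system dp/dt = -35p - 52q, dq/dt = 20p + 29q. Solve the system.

p(t) = 3K_1e^(-3t)sin(4t) - 2K_1e^(-3t)cos(4t) - 2K_2e^(-3t)sin(4t) - 3K_2e^(-3t)cos(4t), q(t) = -2K_1e^(-3t)sin(4t) + K_1e^(-3t)cos(4t) + K_2e^(-3t)sin(4t) + 2K_2e^(-3t)cos(4t)

Coefficient matrix A = [[-35, -52], [20, 29]].
Characteristic polynomial det(A - λI) = λ^2 + 6λ + 25 = 0.
Eigenvalues λ = -3 ± 4i (complex conjugate pair).
For λ=-3+4i: an eigenvector is (-2,1) - i(3,-2) = (-2 - 3i, 1 + 2i).
A real fundamental pair from Re and Im of e^((-3+4i)t)v: X_1 = e^(-3t)(cos(4t)·(-2,1) + sin(4t)·(3,-2)), X_2 = e^(-3t)(sin(4t)·(-2,1) - cos(4t)·(3,-2)).
General solution: K_1X_1 + K_2X_2.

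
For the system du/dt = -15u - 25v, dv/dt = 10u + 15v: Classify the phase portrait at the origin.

A = [[-15,-25],[10,15]]; det(A-λI) = λ^2 + 25.
λ = 0 ± 5i: zero real part.

center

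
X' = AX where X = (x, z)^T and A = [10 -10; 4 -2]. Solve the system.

Coefficient matrix A = [[10, -10], [4, -2]].
Characteristic polynomial det(A - λI) = λ^2 - 8λ + 20 = 0.
Eigenvalues λ = 4 ± 2i (complex conjugate pair).
For λ=4+2i: an eigenvector is (-2,-1) - i(-1,-1) = (-2 + i, -1 + i).
A real fundamental pair from Re and Im of e^((4+2i)t)v: X_1 = e^(4t)(cos(2t)·(-2,-1) + sin(2t)·(-1,-1)), X_2 = e^(4t)(sin(2t)·(-2,-1) - cos(2t)·(-1,-1)).
General solution: C_1X_1 + C_2X_2.

x(t) = -C_1e^(4t)sin(2t) - 2C_1e^(4t)cos(2t) - 2C_2e^(4t)sin(2t) + C_2e^(4t)cos(2t), z(t) = -C_1e^(4t)sin(2t) - C_1e^(4t)cos(2t) - C_2e^(4t)sin(2t) + C_2e^(4t)cos(2t)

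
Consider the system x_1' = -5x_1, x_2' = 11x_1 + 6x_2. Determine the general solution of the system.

Coefficient matrix A = [[-5, 0], [11, 6]].
Characteristic polynomial det(A - λI) = λ^2 - λ - 30 = 0.
Eigenvalues λ = 6, -5.
For λ=6: (A-λI) row 1 is [-11, 0], so an eigenvector is (0, 1).
For λ=-5: (A-λI) row 2 is [11, 11], so an eigenvector is (1, -1).
General solution: K_1e^(6t)(0,1) + K_2e^(-5t)(1,-1).

x_1(t) = K_2e^(-5t), x_2(t) = K_1e^(6t) - K_2e^(-5t)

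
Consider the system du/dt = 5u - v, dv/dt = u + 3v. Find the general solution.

u(t) = -K_1e^(4t) - K_2te^(4t) - 2K_2e^(4t), v(t) = -K_1e^(4t) - K_2te^(4t) - K_2e^(4t)

Coefficient matrix A = [[5, -1], [1, 3]].
Characteristic polynomial det(A - λI) = λ^2 - 8λ + 16 = 0.
Single eigenvalue λ = 4 with algebraic multiplicity 2.
Eigenvector v = (-1,-1); generalized eigenvector w with (A-λI)w=v is (-2,-1).
General solution: e^(4t)[K_1·v + K_2·(t·v + w)].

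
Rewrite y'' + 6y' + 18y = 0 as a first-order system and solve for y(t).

Let x_1 = y, x_2 = y'. Then x_1' = x_2 and x_2' = -18x_1 - 6x_2.
A = [[0,1],[-18,-6]]; det(A-λI) = λ^2 + 6λ + 18.
Eigenvalues λ = -3 ± 3i.

y(t) = K_1e^(-3t)cos(3t) + K_2e^(-3t)sin(3t)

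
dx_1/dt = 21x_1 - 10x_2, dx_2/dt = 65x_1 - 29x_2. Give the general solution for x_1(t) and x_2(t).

Coefficient matrix A = [[21, -10], [65, -29]].
Characteristic polynomial det(A - λI) = λ^2 + 8λ + 41 = 0.
Eigenvalues λ = -4 ± 5i (complex conjugate pair).
For λ=-4+5i: an eigenvector is (1,3) - i(-1,-2) = (1 + i, 3 + 2i).
A real fundamental pair from Re and Im of e^((-4+5i)t)v: X_1 = e^(-4t)(cos(5t)·(1,3) + sin(5t)·(-1,-2)), X_2 = e^(-4t)(sin(5t)·(1,3) - cos(5t)·(-1,-2)).
General solution: C_1X_1 + C_2X_2.

x_1(t) = -C_1e^(-4t)sin(5t) + C_1e^(-4t)cos(5t) + C_2e^(-4t)sin(5t) + C_2e^(-4t)cos(5t), x_2(t) = -2C_1e^(-4t)sin(5t) + 3C_1e^(-4t)cos(5t) + 3C_2e^(-4t)sin(5t) + 2C_2e^(-4t)cos(5t)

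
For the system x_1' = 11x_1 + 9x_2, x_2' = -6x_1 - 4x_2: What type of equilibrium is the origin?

A = [[11,9],[-6,-4]]; det(A-λI) = λ^2 - 7λ + 10.
λ = 2, 5: both positive.

unstable node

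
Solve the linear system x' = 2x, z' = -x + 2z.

Coefficient matrix A = [[2, 0], [-1, 2]].
Characteristic polynomial det(A - λI) = λ^2 - 4λ + 4 = 0.
Single eigenvalue λ = 2 with algebraic multiplicity 2.
Eigenvector v = (0,1); generalized eigenvector w with (A-λI)w=v is (-1,2).
General solution: e^(2t)[K_1·v + K_2·(t·v + w)].

x(t) = -K_2e^(2t), z(t) = K_1e^(2t) + K_2te^(2t) + 2K_2e^(2t)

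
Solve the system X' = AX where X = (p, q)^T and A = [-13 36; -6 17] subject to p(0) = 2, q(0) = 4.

p(t) = 20e^(5t) - 18e^(-t), q(t) = 10e^(5t) - 6e^(-t)

Coefficient matrix A = [[-13, 36], [-6, 17]].
Characteristic polynomial det(A - λI) = λ^2 - 4λ - 5 = 0.
Eigenvalues λ = -1, 5.
For λ=-1: (A-λI) row 1 is [-12, 36], so an eigenvector is (3, 1).
For λ=5: (A-λI) row 1 is [-18, 36], so an eigenvector is (2, 1).
General solution: K_1e^(-t)(3,1) + K_2e^(5t)(2,1).
Applying p(0)=2, q(0)=4 gives K_1=-6, K_2=10.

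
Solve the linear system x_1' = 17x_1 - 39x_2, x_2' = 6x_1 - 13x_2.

x_1(t) = 3c_1e^(2t)sin(3t) - 2c_1e^(2t)cos(3t) - 2c_2e^(2t)sin(3t) - 3c_2e^(2t)cos(3t), x_2(t) = c_1e^(2t)sin(3t) - c_1e^(2t)cos(3t) - c_2e^(2t)sin(3t) - c_2e^(2t)cos(3t)

Coefficient matrix A = [[17, -39], [6, -13]].
Characteristic polynomial det(A - λI) = λ^2 - 4λ + 13 = 0.
Eigenvalues λ = 2 ± 3i (complex conjugate pair).
For λ=2+3i: an eigenvector is (-2,-1) - i(3,1) = (-2 - 3i, -1 - i).
A real fundamental pair from Re and Im of e^((2+3i)t)v: X_1 = e^(2t)(cos(3t)·(-2,-1) + sin(3t)·(3,1)), X_2 = e^(2t)(sin(3t)·(-2,-1) - cos(3t)·(3,1)).
General solution: c_1X_1 + c_2X_2.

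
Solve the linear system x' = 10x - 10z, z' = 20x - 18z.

Coefficient matrix A = [[10, -10], [20, -18]].
Characteristic polynomial det(A - λI) = λ^2 + 8λ + 20 = 0.
Eigenvalues λ = -4 ± 2i (complex conjugate pair).
For λ=-4+2i: an eigenvector is (2,3) - i(-1,-1) = (2 + i, 3 + i).
A real fundamental pair from Re and Im of e^((-4+2i)t)v: X_1 = e^(-4t)(cos(2t)·(2,3) + sin(2t)·(-1,-1)), X_2 = e^(-4t)(sin(2t)·(2,3) - cos(2t)·(-1,-1)).
General solution: C_1X_1 + C_2X_2.

x(t) = -C_1e^(-4t)sin(2t) + 2C_1e^(-4t)cos(2t) + 2C_2e^(-4t)sin(2t) + C_2e^(-4t)cos(2t), z(t) = -C_1e^(-4t)sin(2t) + 3C_1e^(-4t)cos(2t) + 3C_2e^(-4t)sin(2t) + C_2e^(-4t)cos(2t)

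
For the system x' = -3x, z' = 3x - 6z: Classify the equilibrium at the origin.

stable node

A = [[-3,0],[3,-6]]; det(A-λI) = λ^2 + 9λ + 18.
λ = -6, -3: both negative.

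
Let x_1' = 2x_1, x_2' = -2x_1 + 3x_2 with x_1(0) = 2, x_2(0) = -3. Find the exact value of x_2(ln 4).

A = [[2,0],[-2,3]]; eigenvalues λ = 3, 2.
Eigenvectors: (0,1) for λ=3, (1,2) for λ=2.
From the initial condition, c_1 = -7, c_2 = 2.
x_2(ln 4) = (-7)(4^3)(1) + (2)(4^2)(2) = -384.

-384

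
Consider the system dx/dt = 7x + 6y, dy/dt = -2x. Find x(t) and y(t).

x(t) = 3c_1e^(3t) + 2c_2e^(4t), y(t) = -2c_1e^(3t) - c_2e^(4t)

Coefficient matrix A = [[7, 6], [-2, 0]].
Characteristic polynomial det(A - λI) = λ^2 - 7λ + 12 = 0.
Eigenvalues λ = 3, 4.
For λ=3: (A-λI) row 1 is [4, 6], so an eigenvector is (3, -2).
For λ=4: (A-λI) row 1 is [3, 6], so an eigenvector is (2, -1).
General solution: c_1e^(3t)(3,-2) + c_2e^(4t)(2,-1).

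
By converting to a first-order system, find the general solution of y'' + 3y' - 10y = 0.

Let x_1 = y, x_2 = y'. Then x_1' = x_2 and x_2' = 10x_1 - 3x_2.
A = [[0,1],[10,-3]]; det(A-λI) = λ^2 + 3λ - 10.
Eigenvalues λ = -5, 2 with eigenvectors (1,-5), (1,2).

y(t) = C_1e^(-5t) + C_2e^(2t)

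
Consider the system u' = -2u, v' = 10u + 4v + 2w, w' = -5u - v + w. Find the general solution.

Coefficient matrix A = [[-2, 0, 0], [10, 4, 2], [-5, -1, 1]].
det(A - λI) = 0 gives eigenvalues λ = 2, 3, -2.
For λ=2: eigenvector (0,-1,1).
For λ=3: eigenvector (0,2,-1).
For λ=-2: eigenvector (1,-2,1).
General solution: K_1e^(2t)(0,-1,1) + K_2e^(3t)(0,2,-1) + K_3e^(-2t)(1,-2,1).

u(t) = K_3e^(-2t), v(t) = -K_1e^(2t) + 2K_2e^(3t) - 2K_3e^(-2t), w(t) = K_1e^(2t) - K_2e^(3t) + K_3e^(-2t)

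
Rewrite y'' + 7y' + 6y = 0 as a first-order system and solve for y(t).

y(t) = c_1e^(-6t) + c_2e^(-t)

Let x_1 = y, x_2 = y'. Then x_1' = x_2 and x_2' = -6x_1 - 7x_2.
A = [[0,1],[-6,-7]]; det(A-λI) = λ^2 + 7λ + 6.
Eigenvalues λ = -6, -1 with eigenvectors (1,-6), (1,-1).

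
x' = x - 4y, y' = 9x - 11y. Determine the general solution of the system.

Coefficient matrix A = [[1, -4], [9, -11]].
Characteristic polynomial det(A - λI) = λ^2 + 10λ + 25 = 0.
Single eigenvalue λ = -5 with algebraic multiplicity 2.
Eigenvector v = (2,3); generalized eigenvector w with (A-λI)w=v is (1,1).
General solution: e^(-5t)[c_1·v + c_2·(t·v + w)].

x(t) = 2c_1e^(-5t) + 2c_2te^(-5t) + c_2e^(-5t), y(t) = 3c_1e^(-5t) + 3c_2te^(-5t) + c_2e^(-5t)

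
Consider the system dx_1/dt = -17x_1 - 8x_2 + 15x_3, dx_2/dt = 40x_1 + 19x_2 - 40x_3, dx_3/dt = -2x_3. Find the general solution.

x_1(t) = c_1e^(-2t) - 2c_2e^(3t) - c_3e^(-t), x_2(t) = 5c_2e^(3t) + 2c_3e^(-t), x_3(t) = c_1e^(-2t)

Coefficient matrix A = [[-17, -8, 15], [40, 19, -40], [0, 0, -2]].
det(A - λI) = 0 gives eigenvalues λ = -2, 3, -1.
For λ=-2: eigenvector (1,0,1).
For λ=3: eigenvector (-2,5,0).
For λ=-1: eigenvector (-1,2,0).
General solution: c_1e^(-2t)(1,0,1) + c_2e^(3t)(-2,5,0) + c_3e^(-t)(-1,2,0).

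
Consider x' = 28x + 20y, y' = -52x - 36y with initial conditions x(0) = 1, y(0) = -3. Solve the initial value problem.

x(t) = -7e^(-4t)sin(4t) + e^(-4t)cos(4t), y(t) = 11e^(-4t)sin(4t) - 3e^(-4t)cos(4t)

Coefficient matrix A = [[28, 20], [-52, -36]].
Characteristic polynomial det(A - λI) = λ^2 + 8λ + 32 = 0.
Eigenvalues λ = -4 ± 4i (complex conjugate pair).
For λ=-4+4i: an eigenvector is (2,-3) - i(1,-2) = (2 - i, -3 + 2i).
A real fundamental pair from Re and Im of e^((-4+4i)t)v: X_1 = e^(-4t)(cos(4t)·(2,-3) + sin(4t)·(1,-2)), X_2 = e^(-4t)(sin(4t)·(2,-3) - cos(4t)·(1,-2)).
General solution: c_1X_1 + c_2X_2.
Applying x(0)=1, y(0)=-3 gives c_1=-1, c_2=-3.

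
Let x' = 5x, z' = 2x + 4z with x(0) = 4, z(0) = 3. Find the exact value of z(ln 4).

6912

A = [[5,0],[2,4]]; eigenvalues λ = 5, 4.
Eigenvectors: (-1,-2) for λ=5, (0,1) for λ=4.
From the initial condition, c_1 = -4, c_2 = -5.
z(ln 4) = (-4)(4^5)(-2) + (-5)(4^4)(1) = 6912.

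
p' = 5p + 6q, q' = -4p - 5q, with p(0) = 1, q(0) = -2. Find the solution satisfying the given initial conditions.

Coefficient matrix A = [[5, 6], [-4, -5]].
Characteristic polynomial det(A - λI) = λ^2 - 1 = 0.
Eigenvalues λ = -1, 1.
For λ=-1: (A-λI) row 1 is [6, 6], so an eigenvector is (1, -1).
For λ=1: (A-λI) row 1 is [4, 6], so an eigenvector is (-3, 2).
General solution: K_1e^(-t)(1,-1) + K_2e^(t)(-3,2).
Applying p(0)=1, q(0)=-2 gives K_1=4, K_2=1.

p(t) = -3e^(t) + 4e^(-t), q(t) = 2e^(t) - 4e^(-t)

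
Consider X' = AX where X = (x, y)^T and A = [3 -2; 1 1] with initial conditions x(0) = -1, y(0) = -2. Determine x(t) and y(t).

Coefficient matrix A = [[3, -2], [1, 1]].
Characteristic polynomial det(A - λI) = λ^2 - 4λ + 5 = 0.
Eigenvalues λ = 2 ± i (complex conjugate pair).
For λ=2+i: an eigenvector is (-1,-1) - i(1,0) = (-1 - i, -1).
A real fundamental pair from Re and Im of e^((2+i)t)v: X_1 = e^(2t)(cos(t)·(-1,-1) + sin(t)·(1,0)), X_2 = e^(2t)(sin(t)·(-1,-1) - cos(t)·(1,0)).
General solution: c_1X_1 + c_2X_2.
Applying x(0)=-1, y(0)=-2 gives c_1=2, c_2=-1.

x(t) = 3e^(2t)sin(t) - e^(2t)cos(t), y(t) = e^(2t)sin(t) - 2e^(2t)cos(t)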